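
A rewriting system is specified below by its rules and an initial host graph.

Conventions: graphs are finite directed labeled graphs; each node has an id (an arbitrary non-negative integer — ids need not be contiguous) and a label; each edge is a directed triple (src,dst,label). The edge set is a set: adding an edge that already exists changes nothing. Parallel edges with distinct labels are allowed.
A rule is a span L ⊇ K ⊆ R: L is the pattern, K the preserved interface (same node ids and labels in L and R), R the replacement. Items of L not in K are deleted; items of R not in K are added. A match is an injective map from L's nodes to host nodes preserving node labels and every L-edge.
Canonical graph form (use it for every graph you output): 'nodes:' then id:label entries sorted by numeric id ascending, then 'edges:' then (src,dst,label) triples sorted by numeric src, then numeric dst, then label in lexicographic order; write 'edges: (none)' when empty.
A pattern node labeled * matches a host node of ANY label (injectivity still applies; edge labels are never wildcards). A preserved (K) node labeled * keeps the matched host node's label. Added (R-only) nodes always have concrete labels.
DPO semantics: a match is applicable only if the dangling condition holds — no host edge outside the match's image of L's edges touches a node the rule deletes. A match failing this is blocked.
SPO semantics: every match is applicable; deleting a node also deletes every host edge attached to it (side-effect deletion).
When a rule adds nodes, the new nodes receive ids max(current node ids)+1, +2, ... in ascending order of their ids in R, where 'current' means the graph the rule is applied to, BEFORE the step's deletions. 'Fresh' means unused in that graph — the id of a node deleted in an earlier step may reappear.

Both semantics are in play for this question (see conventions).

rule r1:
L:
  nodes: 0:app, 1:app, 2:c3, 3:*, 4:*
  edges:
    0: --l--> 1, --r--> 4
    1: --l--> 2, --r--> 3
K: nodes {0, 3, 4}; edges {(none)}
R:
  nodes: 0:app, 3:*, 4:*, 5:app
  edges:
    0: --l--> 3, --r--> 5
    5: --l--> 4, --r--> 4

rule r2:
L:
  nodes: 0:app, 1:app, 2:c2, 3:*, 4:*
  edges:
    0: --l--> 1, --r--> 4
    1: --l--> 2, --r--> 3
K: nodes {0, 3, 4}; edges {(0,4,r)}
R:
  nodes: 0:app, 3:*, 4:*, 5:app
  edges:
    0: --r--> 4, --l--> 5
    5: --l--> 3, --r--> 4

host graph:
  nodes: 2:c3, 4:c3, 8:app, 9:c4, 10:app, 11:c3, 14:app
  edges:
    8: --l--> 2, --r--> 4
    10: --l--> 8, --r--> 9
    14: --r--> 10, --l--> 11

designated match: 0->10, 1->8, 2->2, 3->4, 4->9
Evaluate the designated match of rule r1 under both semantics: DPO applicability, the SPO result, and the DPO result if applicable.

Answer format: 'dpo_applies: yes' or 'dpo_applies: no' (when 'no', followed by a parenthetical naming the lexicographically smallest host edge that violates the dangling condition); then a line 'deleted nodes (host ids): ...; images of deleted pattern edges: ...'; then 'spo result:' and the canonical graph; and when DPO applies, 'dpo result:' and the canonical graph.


dpo_applies: yes
deleted nodes (host ids): 2, 8; images of deleted pattern edges: (8,2,l); (8,4,r); (10,8,l); (10,9,r)
spo result:
nodes: 4:c3, 9:c4, 10:app, 11:c3, 14:app, 15:app
edges: (10,4,l); (10,15,r); (14,10,r); (14,11,l); (15,9,l); (15,9,r)
dpo result:
nodes: 4:c3, 9:c4, 10:app, 11:c3, 14:app, 15:app
edges: (10,4,l); (10,15,r); (14,10,r); (14,11,l); (15,9,l); (15,9,r)


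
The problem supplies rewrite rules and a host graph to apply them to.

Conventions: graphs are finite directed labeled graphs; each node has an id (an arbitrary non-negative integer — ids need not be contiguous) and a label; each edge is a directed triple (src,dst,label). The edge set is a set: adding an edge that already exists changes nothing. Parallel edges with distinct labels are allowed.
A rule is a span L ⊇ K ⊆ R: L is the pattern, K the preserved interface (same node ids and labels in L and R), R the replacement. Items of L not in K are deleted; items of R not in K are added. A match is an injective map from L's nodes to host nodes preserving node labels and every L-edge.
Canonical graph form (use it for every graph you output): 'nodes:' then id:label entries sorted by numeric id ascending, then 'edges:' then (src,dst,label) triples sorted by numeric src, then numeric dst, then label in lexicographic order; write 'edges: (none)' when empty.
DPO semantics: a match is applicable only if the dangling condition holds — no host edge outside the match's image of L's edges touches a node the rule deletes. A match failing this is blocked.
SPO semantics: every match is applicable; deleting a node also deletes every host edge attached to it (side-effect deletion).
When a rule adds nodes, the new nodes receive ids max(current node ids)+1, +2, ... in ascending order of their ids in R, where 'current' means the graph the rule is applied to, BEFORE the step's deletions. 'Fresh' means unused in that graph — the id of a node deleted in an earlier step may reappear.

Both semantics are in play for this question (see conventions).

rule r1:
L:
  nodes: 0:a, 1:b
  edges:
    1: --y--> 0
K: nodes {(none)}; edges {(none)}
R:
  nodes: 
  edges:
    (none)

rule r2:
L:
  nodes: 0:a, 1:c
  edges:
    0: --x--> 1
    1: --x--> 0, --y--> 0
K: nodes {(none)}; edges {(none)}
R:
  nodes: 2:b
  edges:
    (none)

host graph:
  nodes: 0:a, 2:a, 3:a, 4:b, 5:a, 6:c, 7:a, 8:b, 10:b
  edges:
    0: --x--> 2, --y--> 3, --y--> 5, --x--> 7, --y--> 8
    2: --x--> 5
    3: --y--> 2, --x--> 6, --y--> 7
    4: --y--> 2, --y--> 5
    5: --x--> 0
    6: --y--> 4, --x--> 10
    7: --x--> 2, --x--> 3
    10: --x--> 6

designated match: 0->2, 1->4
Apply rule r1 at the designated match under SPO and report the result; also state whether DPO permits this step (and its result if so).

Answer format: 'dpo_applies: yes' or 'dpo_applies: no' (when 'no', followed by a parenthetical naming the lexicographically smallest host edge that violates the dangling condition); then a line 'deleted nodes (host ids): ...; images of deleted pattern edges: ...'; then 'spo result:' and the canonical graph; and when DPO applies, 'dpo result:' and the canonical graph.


dpo_applies: no
(the rule deletes node 2, which keeps host edge (0,2,x) outside the match image — the dangling condition fails, DPO blocks; SPO proceeds and side-deletes such edges)
deleted nodes (host ids): 2, 4; images of deleted pattern edges: (4,2,y)
spo result:
nodes: 0:a, 3:a, 5:a, 6:c, 7:a, 8:b, 10:b
edges: (0,3,y); (0,5,y); (0,7,x); (0,8,y); (3,6,x); (3,7,y); (5,0,x); (6,10,x); (7,3,x); (10,6,x)


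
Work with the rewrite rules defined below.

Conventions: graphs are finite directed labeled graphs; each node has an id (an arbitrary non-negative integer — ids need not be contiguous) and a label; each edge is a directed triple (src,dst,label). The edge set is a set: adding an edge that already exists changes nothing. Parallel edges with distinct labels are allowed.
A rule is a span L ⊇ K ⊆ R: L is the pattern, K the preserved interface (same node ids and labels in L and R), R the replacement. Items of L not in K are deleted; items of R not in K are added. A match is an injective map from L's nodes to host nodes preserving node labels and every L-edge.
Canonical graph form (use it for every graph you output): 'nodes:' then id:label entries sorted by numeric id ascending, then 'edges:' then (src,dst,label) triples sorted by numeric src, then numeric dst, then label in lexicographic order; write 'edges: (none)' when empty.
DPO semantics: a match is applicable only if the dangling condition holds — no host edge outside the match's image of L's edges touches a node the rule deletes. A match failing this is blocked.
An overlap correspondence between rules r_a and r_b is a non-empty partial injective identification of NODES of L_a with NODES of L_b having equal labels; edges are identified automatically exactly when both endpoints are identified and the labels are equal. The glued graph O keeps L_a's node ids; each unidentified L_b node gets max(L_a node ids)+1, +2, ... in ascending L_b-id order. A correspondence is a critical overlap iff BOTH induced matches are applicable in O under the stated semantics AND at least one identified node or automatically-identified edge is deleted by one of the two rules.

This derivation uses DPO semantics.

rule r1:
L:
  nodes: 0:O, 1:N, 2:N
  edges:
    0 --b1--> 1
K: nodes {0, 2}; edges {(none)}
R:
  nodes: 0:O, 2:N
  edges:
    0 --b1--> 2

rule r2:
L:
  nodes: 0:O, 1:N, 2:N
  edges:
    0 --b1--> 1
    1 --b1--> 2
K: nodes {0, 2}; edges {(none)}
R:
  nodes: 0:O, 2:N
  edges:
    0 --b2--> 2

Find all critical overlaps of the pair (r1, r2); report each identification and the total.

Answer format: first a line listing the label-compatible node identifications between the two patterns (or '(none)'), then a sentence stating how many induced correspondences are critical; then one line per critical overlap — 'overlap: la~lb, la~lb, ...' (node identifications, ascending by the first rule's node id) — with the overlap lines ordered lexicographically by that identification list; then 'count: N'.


label-compatible node identifications between L(r1) and L(r2): 0~0, 1~1, 1~2, 2~1, 2~2
2 of the induced correspondences are critical overlaps of r1 and r2.
overlap: 0~0, 2~1
overlap: 2~1
count: 2


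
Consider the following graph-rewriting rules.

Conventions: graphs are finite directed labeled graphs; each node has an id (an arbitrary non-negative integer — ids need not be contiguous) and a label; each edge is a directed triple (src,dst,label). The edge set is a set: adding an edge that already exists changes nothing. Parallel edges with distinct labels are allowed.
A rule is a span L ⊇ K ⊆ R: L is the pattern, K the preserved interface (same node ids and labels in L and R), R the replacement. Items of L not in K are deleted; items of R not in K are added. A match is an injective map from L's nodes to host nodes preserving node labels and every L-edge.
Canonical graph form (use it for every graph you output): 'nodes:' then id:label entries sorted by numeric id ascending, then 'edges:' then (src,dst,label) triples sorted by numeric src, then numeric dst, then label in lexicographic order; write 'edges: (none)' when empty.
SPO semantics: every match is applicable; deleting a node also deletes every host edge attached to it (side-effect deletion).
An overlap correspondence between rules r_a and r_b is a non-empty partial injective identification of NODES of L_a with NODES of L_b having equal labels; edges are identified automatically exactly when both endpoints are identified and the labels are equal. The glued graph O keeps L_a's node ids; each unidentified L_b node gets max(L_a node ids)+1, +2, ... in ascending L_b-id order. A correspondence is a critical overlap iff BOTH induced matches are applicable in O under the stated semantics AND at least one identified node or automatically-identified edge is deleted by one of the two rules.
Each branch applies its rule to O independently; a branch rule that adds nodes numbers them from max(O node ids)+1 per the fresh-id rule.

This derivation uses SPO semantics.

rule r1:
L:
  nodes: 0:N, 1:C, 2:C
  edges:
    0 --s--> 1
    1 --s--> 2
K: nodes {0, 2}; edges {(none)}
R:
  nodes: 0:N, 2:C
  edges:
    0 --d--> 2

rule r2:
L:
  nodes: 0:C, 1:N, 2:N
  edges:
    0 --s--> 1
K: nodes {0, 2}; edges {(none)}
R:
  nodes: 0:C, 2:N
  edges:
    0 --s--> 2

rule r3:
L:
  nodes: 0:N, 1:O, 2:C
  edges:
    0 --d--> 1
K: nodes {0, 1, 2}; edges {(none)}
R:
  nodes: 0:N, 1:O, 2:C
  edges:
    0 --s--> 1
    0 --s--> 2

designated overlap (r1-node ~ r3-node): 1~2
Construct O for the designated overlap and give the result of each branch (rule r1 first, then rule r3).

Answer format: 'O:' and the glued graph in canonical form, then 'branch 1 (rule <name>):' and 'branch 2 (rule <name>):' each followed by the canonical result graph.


O:
nodes: 0:N, 1:C, 2:C, 3:N, 4:O
edges: (0,1,s); (1,2,s); (3,4,d)
branch 1 (rule r1):
nodes: 0:N, 2:C, 3:N, 4:O
edges: (0,2,d); (3,4,d)
branch 2 (rule r3):
nodes: 0:N, 1:C, 2:C, 3:N, 4:O
edges: (0,1,s); (1,2,s); (3,1,s); (3,4,s)


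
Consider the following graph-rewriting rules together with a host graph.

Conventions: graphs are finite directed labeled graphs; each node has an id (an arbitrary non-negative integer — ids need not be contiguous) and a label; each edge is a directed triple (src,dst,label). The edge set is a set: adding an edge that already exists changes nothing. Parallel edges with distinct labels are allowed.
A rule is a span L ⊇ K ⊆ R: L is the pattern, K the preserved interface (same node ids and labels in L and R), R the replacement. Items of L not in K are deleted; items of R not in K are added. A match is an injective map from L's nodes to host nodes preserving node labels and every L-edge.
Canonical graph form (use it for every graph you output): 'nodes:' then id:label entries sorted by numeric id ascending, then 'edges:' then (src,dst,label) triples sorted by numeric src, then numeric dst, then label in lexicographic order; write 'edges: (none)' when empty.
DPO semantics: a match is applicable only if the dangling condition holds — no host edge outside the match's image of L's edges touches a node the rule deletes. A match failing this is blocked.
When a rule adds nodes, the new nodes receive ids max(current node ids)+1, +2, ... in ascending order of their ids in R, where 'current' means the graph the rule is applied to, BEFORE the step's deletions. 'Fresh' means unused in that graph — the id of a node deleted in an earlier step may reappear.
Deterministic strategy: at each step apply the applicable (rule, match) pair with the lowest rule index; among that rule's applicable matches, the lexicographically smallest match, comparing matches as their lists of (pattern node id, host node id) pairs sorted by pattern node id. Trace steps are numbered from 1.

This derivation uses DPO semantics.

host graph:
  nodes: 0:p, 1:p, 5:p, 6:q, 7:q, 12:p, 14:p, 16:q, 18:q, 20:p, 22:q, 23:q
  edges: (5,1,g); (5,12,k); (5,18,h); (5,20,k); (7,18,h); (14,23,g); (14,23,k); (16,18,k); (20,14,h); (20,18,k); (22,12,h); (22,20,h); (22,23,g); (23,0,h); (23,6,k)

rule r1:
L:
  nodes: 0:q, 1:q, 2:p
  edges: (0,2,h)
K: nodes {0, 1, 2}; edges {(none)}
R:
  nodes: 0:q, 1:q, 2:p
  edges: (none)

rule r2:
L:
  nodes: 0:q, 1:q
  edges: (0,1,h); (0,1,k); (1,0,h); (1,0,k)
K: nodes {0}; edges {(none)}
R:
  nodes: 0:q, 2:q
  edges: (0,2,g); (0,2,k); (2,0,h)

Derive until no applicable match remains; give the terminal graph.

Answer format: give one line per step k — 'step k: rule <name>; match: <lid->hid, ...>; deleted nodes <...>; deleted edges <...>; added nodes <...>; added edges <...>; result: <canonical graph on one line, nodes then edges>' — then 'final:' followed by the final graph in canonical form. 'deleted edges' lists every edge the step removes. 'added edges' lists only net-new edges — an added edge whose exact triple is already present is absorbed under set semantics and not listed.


step 1: rule r1; match: 0->22, 1->6, 2->12; deleted nodes (none); deleted edges (22,12,h); added nodes (none); added edges (none); result: nodes: 0:p, 1:p, 5:p, 6:q, 7:q, 12:p, 14:p, 16:q, 18:q, 20:p, 22:q, 23:q edges: (5,1,g); (5,12,k); (5,18,h); (5,20,k); (7,18,h); (14,23,g); (14,23,k); (16,18,k); (20,14,h); (20,18,k); (22,20,h); (22,23,g); (23,0,h); (23,6,k)
step 2: rule r1; match: 0->22, 1->6, 2->20; deleted nodes (none); deleted edges (22,20,h); added nodes (none); added edges (none); result: nodes: 0:p, 1:p, 5:p, 6:q, 7:q, 12:p, 14:p, 16:q, 18:q, 20:p, 22:q, 23:q edges: (5,1,g); (5,12,k); (5,18,h); (5,20,k); (7,18,h); (14,23,g); (14,23,k); (16,18,k); (20,14,h); (20,18,k); (22,23,g); (23,0,h); (23,6,k)
step 3: rule r1; match: 0->23, 1->6, 2->0; deleted nodes (none); deleted edges (23,0,h); added nodes (none); added edges (none); result: nodes: 0:p, 1:p, 5:p, 6:q, 7:q, 12:p, 14:p, 16:q, 18:q, 20:p, 22:q, 23:q edges: (5,1,g); (5,12,k); (5,18,h); (5,20,k); (7,18,h); (14,23,g); (14,23,k); (16,18,k); (20,14,h); (20,18,k); (22,23,g); (23,6,k)
final:
nodes: 0:p, 1:p, 5:p, 6:q, 7:q, 12:p, 14:p, 16:q, 18:q, 20:p, 22:q, 23:q
edges: (5,1,g); (5,12,k); (5,18,h); (5,20,k); (7,18,h); (14,23,g); (14,23,k); (16,18,k); (20,14,h); (20,18,k); (22,23,g); (23,6,k)


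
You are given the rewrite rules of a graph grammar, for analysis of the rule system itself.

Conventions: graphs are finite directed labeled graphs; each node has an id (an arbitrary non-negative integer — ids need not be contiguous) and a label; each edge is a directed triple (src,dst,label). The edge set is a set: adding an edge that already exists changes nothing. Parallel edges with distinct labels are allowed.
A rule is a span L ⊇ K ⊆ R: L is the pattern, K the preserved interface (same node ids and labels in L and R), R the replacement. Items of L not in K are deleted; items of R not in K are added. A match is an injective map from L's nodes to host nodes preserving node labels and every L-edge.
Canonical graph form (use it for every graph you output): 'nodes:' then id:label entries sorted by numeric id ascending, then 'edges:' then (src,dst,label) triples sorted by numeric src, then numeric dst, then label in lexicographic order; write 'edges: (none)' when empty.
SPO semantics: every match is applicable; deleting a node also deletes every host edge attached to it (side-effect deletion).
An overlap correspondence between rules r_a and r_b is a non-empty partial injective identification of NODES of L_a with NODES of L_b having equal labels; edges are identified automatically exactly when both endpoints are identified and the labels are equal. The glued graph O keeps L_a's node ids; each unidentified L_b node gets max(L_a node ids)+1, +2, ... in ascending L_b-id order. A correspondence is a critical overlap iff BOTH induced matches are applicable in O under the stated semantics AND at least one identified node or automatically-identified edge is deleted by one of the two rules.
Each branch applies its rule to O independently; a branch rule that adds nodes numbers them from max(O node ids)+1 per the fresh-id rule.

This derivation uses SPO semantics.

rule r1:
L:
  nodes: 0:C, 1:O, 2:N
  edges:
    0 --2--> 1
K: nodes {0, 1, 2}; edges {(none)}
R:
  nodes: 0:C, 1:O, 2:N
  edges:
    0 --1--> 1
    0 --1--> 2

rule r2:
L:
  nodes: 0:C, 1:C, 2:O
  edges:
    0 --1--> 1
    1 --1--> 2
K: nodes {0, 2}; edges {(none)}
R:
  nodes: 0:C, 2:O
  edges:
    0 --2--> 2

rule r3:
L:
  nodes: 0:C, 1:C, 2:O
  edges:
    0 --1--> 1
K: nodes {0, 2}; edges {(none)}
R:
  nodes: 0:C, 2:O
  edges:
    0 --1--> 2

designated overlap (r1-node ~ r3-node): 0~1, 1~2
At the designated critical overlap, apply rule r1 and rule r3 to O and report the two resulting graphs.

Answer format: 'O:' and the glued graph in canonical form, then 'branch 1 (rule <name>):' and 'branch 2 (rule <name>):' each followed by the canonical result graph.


O:
nodes: 0:C, 1:O, 2:N, 3:C
edges: (0,1,2); (3,0,1)
branch 1 (rule r1):
nodes: 0:C, 1:O, 2:N, 3:C
edges: (0,1,1); (0,2,1); (3,0,1)
branch 2 (rule r3):
nodes: 1:O, 2:N, 3:C
edges: (3,1,1)


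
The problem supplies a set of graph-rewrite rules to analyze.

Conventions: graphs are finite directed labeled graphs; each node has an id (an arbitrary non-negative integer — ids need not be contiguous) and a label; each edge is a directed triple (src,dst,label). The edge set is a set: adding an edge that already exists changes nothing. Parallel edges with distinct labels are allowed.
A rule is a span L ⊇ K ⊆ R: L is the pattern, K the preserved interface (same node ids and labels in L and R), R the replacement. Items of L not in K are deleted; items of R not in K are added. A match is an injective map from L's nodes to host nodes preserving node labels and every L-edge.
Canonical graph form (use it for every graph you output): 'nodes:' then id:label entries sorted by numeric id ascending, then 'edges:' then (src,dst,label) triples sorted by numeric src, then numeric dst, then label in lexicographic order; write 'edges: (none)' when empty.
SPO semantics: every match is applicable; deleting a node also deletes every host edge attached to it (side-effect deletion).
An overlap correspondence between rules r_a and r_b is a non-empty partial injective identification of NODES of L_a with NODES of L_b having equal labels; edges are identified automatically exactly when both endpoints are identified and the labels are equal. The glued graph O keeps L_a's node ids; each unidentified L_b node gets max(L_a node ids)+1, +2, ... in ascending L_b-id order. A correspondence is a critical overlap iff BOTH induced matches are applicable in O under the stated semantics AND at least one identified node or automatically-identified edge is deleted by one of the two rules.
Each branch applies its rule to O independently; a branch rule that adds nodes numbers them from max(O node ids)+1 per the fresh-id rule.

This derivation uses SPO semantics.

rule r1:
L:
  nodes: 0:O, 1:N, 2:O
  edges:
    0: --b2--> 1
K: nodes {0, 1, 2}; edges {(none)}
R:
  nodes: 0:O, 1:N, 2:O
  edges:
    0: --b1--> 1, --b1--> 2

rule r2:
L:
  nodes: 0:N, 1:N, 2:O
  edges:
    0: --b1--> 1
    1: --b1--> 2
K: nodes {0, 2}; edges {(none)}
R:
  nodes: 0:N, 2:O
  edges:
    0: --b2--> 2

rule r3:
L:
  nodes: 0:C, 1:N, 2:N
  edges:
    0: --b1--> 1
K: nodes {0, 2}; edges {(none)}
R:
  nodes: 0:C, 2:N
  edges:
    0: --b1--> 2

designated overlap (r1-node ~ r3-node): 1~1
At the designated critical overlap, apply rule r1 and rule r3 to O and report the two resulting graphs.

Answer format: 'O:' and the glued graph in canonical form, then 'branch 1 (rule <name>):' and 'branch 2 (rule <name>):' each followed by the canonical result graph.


O:
nodes: 0:O, 1:N, 2:O, 3:C, 4:N
edges: (0,1,b2); (3,1,b1)
branch 1 (rule r1):
nodes: 0:O, 1:N, 2:O, 3:C, 4:N
edges: (0,1,b1); (0,2,b1); (3,1,b1)
branch 2 (rule r3):
nodes: 0:O, 2:O, 3:C, 4:N
edges: (3,4,b1)


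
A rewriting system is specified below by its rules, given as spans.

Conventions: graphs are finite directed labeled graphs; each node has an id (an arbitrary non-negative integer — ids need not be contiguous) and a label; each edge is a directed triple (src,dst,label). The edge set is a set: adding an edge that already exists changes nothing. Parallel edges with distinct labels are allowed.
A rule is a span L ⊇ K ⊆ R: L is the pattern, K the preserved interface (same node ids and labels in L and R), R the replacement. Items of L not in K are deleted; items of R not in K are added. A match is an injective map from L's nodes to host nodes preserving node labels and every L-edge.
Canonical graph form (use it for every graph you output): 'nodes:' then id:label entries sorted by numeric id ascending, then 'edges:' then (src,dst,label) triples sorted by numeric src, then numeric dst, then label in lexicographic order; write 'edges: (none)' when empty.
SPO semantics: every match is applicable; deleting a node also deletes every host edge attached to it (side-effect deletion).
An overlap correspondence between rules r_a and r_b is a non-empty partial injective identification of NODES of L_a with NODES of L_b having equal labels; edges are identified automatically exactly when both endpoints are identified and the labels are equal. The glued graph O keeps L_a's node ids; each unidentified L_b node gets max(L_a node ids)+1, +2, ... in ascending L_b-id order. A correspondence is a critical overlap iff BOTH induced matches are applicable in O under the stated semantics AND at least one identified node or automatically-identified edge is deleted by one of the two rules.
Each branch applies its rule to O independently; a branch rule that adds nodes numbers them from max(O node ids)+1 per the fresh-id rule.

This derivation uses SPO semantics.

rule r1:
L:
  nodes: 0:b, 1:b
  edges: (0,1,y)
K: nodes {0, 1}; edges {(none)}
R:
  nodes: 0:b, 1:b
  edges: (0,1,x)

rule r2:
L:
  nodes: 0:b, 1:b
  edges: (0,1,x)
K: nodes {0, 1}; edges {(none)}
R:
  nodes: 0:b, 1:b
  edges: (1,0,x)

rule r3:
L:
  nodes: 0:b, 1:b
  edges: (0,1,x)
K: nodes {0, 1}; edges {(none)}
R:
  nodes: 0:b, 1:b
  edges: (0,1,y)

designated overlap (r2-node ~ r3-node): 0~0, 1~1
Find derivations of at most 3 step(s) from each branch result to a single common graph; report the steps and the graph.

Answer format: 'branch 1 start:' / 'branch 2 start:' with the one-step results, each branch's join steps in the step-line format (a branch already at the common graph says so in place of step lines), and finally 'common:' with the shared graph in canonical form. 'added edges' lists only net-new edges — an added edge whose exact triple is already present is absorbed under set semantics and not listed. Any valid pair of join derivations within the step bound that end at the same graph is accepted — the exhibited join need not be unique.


branch 1 start:
nodes: 0:b, 1:b
edges: (1,0,x)
branch 2 start:
nodes: 0:b, 1:b
edges: (0,1,y)
branch 1 step 1: rule r2; match: 0->1, 1->0; deleted nodes (none); deleted edges (1,0,x); added nodes (none); added edges (0,1,x); result: nodes: 0:b, 1:b edges: (0,1,x)
branch 2 step 1: rule r1; match: 0->0, 1->1; deleted nodes (none); deleted edges (0,1,y); added nodes (none); added edges (0,1,x); result: nodes: 0:b, 1:b edges: (0,1,x)
common:
nodes: 0:b, 1:b
edges: (0,1,x)


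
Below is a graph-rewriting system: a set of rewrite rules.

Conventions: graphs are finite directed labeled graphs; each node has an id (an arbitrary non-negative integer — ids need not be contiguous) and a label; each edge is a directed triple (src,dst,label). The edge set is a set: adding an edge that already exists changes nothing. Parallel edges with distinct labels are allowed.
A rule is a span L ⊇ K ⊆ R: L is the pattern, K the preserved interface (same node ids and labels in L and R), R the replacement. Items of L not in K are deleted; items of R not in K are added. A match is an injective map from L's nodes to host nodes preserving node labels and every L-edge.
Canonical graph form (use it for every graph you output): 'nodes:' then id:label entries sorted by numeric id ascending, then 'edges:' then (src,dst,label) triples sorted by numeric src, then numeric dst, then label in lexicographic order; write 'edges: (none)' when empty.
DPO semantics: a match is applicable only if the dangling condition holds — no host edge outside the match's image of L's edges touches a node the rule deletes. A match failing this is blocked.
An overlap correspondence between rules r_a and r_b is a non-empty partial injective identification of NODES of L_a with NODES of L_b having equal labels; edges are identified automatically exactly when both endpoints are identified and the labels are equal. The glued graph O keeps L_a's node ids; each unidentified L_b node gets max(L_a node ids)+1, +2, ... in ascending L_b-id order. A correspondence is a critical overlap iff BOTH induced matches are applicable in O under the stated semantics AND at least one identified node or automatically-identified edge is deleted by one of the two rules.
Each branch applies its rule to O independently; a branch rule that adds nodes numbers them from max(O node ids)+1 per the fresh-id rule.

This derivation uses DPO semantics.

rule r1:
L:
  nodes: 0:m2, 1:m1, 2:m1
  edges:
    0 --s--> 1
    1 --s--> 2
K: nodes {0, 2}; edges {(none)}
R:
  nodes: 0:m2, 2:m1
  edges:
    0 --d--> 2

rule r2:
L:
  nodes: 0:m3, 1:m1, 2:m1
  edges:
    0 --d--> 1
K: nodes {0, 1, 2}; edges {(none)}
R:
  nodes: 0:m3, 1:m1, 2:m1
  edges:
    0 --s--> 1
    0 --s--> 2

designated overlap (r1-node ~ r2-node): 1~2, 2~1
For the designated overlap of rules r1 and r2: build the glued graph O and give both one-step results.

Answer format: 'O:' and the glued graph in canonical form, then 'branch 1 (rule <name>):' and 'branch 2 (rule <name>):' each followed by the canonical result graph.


O:
nodes: 0:m2, 1:m1, 2:m1, 3:m3
edges: (0,1,s); (1,2,s); (3,2,d)
branch 1 (rule r1):
nodes: 0:m2, 2:m1, 3:m3
edges: (0,2,d); (3,2,d)
branch 2 (rule r2):
nodes: 0:m2, 1:m1, 2:m1, 3:m3
edges: (0,1,s); (1,2,s); (3,1,s); (3,2,s)


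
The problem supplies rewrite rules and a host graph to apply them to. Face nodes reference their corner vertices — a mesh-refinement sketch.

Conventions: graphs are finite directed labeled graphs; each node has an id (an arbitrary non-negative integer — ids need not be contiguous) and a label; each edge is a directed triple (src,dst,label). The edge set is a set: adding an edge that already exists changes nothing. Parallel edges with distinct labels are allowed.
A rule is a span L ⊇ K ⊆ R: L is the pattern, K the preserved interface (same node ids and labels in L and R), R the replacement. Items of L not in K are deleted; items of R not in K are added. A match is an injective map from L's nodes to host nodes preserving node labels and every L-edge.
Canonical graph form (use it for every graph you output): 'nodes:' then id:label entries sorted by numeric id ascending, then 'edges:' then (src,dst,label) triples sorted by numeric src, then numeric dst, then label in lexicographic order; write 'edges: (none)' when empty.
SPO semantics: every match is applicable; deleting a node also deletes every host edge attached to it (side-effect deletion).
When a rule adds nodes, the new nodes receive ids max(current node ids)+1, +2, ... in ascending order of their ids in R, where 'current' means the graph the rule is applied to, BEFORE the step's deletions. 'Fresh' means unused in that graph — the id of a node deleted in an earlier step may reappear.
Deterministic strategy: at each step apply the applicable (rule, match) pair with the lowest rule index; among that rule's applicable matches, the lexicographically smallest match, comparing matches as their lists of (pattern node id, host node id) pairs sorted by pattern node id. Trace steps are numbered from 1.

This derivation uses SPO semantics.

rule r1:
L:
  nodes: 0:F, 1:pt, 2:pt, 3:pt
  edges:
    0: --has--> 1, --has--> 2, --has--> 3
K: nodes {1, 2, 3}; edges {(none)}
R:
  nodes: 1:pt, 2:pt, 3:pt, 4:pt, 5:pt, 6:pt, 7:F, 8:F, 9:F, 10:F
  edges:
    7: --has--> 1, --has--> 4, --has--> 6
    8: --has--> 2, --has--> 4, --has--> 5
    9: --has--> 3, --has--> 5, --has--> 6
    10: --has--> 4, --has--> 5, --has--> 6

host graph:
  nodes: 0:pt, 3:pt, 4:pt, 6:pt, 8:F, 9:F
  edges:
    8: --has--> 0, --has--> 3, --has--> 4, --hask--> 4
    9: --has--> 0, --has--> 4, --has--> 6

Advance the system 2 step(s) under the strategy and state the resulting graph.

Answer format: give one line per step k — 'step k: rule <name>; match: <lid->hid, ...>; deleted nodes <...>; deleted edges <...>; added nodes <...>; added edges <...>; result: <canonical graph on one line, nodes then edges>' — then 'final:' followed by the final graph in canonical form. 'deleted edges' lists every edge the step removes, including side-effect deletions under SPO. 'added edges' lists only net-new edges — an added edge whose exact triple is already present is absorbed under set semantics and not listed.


step 1: rule r1; match: 0->8, 1->0, 2->3, 3->4; deleted nodes 8; deleted edges (8,0,has); (8,3,has); (8,4,has); (8,4,hask); added nodes 10, 11, 12, 13, 14, 15, 16; added edges (13,0,has); (13,10,has); (13,12,has); (14,3,has); (14,10,has); (14,11,has); (15,4,has); (15,11,has); (15,12,has); (16,10,has); (16,11,has); (16,12,has); result: nodes: 0:pt, 3:pt, 4:pt, 6:pt, 9:F, 10:pt, 11:pt, 12:pt, 13:F, 14:F, 15:F, 16:F edges: (9,0,has); (9,4,has); (9,6,has); (13,0,has); (13,10,has); (13,12,has); (14,3,has); (14,10,has); (14,11,has); (15,4,has); (15,11,has); (15,12,has); (16,10,has); (16,11,has); (16,12,has)
step 2: rule r1; match: 0->9, 1->0, 2->4, 3->6; deleted nodes 9; deleted edges (9,0,has); (9,4,has); (9,6,has); added nodes 17, 18, 19, 20, 21, 22, 23; added edges (20,0,has); (20,17,has); (20,19,has); (21,4,has); (21,17,has); (21,18,has); (22,6,has); (22,18,has); (22,19,has); (23,17,has); (23,18,has); (23,19,has); result: nodes: 0:pt, 3:pt, 4:pt, 6:pt, 10:pt, 11:pt, 12:pt, 13:F, 14:F, 15:F, 16:F, 17:pt, 18:pt, 19:pt, 20:F, 21:F, 22:F, 23:F edges: (13,0,has); (13,10,has); (13,12,has); (14,3,has); (14,10,has); (14,11,has); (15,4,has); (15,11,has); (15,12,has); (16,10,has); (16,11,has); (16,12,has); (20,0,has); (20,17,has); (20,19,has); (21,4,has); (21,17,has); (21,18,has); (22,6,has); (22,18,has); (22,19,has); (23,17,has); (23,18,has); (23,19,has)
final:
nodes: 0:pt, 3:pt, 4:pt, 6:pt, 10:pt, 11:pt, 12:pt, 13:F, 14:F, 15:F, 16:F, 17:pt, 18:pt, 19:pt, 20:F, 21:F, 22:F, 23:F
edges: (13,0,has); (13,10,has); (13,12,has); (14,3,has); (14,10,has); (14,11,has); (15,4,has); (15,11,has); (15,12,has); (16,10,has); (16,11,has); (16,12,has); (20,0,has); (20,17,has); (20,19,has); (21,4,has); (21,17,has); (21,18,has); (22,6,has); (22,18,has); (22,19,has); (23,17,has); (23,18,has); (23,19,has)


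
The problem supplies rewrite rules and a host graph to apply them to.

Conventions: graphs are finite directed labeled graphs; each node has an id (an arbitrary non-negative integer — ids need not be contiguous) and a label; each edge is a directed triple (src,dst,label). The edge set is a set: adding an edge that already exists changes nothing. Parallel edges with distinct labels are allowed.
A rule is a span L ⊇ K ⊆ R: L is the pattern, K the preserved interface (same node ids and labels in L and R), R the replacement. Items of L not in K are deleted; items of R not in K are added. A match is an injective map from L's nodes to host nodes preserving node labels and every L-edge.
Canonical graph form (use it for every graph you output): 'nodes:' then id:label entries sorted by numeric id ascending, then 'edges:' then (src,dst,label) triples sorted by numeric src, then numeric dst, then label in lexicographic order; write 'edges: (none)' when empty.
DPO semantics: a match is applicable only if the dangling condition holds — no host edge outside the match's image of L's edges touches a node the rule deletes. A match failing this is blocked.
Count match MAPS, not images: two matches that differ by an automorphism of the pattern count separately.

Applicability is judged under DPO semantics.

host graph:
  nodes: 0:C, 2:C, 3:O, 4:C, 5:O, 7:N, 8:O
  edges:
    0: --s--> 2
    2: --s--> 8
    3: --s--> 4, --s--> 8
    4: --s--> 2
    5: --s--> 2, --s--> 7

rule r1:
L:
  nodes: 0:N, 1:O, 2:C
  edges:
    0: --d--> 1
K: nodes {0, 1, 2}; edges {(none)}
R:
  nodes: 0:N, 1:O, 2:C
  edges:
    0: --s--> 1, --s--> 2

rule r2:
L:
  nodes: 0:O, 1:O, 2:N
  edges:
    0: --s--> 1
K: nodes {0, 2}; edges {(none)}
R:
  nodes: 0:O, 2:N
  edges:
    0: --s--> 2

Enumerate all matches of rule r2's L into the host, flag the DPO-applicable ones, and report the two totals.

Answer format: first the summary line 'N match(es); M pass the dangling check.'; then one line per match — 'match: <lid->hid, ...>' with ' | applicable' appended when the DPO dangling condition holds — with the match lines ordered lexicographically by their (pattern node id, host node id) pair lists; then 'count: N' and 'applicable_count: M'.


1 match(es); 0 pass the dangling check.
match: 0->3, 1->8, 2->7
count: 1
applicable_count: 0


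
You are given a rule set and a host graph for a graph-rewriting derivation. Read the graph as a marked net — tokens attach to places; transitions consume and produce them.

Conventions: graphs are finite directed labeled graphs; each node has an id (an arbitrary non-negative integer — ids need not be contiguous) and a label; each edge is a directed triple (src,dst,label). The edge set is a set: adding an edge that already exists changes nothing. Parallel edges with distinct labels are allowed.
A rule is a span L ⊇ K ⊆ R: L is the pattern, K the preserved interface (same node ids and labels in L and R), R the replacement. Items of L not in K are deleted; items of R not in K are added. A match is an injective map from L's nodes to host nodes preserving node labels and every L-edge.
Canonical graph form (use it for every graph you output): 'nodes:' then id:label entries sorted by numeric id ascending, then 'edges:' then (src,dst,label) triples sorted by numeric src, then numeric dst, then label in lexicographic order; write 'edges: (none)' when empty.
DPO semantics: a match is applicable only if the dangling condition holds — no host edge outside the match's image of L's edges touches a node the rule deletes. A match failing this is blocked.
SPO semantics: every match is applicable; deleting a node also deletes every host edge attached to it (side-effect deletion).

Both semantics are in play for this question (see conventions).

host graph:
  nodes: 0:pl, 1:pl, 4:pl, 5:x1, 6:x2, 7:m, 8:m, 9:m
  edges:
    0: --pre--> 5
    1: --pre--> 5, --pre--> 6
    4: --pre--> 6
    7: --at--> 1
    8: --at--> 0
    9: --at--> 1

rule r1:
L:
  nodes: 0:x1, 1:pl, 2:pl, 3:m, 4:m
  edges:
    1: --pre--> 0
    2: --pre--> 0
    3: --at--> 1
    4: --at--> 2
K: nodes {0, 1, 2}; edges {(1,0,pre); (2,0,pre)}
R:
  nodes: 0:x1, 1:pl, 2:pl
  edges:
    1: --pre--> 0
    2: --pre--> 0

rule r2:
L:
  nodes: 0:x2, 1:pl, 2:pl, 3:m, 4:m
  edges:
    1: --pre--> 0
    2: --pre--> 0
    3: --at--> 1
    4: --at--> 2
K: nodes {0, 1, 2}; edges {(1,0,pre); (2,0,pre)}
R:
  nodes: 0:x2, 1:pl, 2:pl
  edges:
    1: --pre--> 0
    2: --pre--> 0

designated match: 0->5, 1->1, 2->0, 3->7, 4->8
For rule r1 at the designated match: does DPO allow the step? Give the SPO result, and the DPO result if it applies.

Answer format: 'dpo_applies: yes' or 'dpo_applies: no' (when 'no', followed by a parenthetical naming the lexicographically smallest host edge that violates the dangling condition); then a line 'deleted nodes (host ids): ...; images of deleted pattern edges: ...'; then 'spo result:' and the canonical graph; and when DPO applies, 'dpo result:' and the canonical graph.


dpo_applies: yes
deleted nodes (host ids): 7, 8; images of deleted pattern edges: (7,1,at); (8,0,at)
spo result:
nodes: 0:pl, 1:pl, 4:pl, 5:x1, 6:x2, 9:m
edges: (0,5,pre); (1,5,pre); (1,6,pre); (4,6,pre); (9,1,at)
dpo result:
nodes: 0:pl, 1:pl, 4:pl, 5:x1, 6:x2, 9:m
edges: (0,5,pre); (1,5,pre); (1,6,pre); (4,6,pre); (9,1,at)


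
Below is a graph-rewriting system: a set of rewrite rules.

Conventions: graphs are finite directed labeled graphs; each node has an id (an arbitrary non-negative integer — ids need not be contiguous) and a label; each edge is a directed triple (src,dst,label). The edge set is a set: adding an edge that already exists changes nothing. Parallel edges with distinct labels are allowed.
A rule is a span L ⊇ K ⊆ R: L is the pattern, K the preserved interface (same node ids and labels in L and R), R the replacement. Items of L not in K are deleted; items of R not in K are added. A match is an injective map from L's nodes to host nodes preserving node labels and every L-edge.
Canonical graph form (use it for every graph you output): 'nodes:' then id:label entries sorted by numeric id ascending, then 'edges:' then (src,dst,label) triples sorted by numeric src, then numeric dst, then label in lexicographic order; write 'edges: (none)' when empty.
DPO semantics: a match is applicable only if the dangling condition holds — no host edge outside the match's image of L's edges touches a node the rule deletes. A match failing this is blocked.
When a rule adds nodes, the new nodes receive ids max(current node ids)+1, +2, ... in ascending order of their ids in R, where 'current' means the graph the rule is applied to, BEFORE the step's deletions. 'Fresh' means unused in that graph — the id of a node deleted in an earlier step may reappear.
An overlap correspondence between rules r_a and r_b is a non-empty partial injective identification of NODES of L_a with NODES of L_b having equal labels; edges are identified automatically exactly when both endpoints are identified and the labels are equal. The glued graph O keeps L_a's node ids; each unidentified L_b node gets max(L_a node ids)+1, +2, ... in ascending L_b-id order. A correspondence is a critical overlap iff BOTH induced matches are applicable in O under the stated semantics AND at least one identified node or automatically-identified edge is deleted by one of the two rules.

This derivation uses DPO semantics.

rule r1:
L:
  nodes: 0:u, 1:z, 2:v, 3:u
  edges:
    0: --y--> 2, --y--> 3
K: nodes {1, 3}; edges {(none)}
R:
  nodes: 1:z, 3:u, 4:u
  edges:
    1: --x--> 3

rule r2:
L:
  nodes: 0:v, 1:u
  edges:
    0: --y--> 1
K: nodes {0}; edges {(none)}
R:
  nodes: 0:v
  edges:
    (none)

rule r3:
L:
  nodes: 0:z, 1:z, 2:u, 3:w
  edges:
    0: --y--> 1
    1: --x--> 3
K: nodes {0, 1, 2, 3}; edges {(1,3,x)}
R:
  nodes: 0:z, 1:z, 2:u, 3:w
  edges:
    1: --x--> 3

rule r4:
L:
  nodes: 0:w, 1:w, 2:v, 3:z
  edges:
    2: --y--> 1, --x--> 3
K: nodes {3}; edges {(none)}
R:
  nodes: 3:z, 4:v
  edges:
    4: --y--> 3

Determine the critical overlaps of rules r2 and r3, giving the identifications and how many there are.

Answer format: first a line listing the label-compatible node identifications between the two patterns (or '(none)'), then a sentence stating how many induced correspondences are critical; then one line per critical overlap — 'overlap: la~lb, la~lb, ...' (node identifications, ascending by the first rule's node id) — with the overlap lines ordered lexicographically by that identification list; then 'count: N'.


label-compatible node identifications between L(r2) and L(r3): 1~2
1 of the induced correspondences is a critical overlap of r2 and r3.
overlap: 1~2
count: 1
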